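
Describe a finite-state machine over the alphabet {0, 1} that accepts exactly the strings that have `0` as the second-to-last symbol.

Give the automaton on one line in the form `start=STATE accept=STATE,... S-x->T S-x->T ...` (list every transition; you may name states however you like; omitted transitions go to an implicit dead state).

Because acceptance depends on a position counted from the end, the machine has to buffer the most recent 2 symbols. Make each state the string of the last up-to-2 symbols read; on input `x` shift the window left and append `x`. Accept when the buffered window has length 2 and begins with `0`.
       0  1 
>  A   B  C 
   B   D  E 
   C   F  G 
 * D   D  E 
 * E   F  G 
   F   D  E 
   G   F  G 
(> = start, * = accepting)

start=A accept=D,E A-0->B A-1->C B-0->D B-1->E C-0->F C-1->G D-0->D D-1->E E-0->F E-1->G F-0->D F-1->E G-0->F G-1->G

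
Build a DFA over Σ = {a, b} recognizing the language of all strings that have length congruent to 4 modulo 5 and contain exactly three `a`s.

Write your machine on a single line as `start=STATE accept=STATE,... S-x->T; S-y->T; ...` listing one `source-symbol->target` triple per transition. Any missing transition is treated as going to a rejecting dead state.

start=s0; accept=s11; s0-a->s1; s0-b->s2; s1-a->s3; s1-b->s4; s2-a->s4; s2-b->s5; s3-a->s6; s3-b->s7; s4-a->s7; s4-b->s8; s5-a->s8; s5-b->s9; s6-a->s10; s6-b->s11; s7-a->s11; s7-b->s12; s8-a->s12; s8-b->s13; s9-a->s13; s9-b->s14; s10-a->s10; s10-b->s10; s11-a->s10; s11-b->s15; s12-a->s15; s12-b->s16; s13-a->s16; s13-b->s17; s14-a->s17; s14-b->s0; s15-a->s10; s15-b->s18; s16-a->s18; s16-b->s19; s17-a->s19; s17-b->s1; s18-a->s10; s18-b->s20; s19-a->s20; s19-b->s3; s20-a->s10; s20-b->s6

Run two small machines in parallel and take their product. One (5 states) tracks the input length modulo 5; the other (5 states) tracks the count of `a`s, saturating at 4. Each combined state is a pair, one component from each; accept when both components accept. After merging equivalent states the machine shrinks.
With 21 states:
          a    b  
>  s0     s1   s2 
   s1     s3   s4 
   s2     s4   s5 
   s3     s6   s7 
   s4     s7   s8 
   s5     s8   s9 
   s6    s10  s11 
   s7    s11  s12 
   s8    s12  s13 
   s9    s13  s14 
   s10   s10  s10 
 * s11   s10  s15 
   s12   s15  s16 
   s13   s16  s17 
   s14   s17   s0 
   s15   s10  s18 
   s16   s18  s19 
   s17   s19   s1 
   s18   s10  s20 
   s19   s20   s3 
   s20   s10   s6 
(> = start, * = accepting)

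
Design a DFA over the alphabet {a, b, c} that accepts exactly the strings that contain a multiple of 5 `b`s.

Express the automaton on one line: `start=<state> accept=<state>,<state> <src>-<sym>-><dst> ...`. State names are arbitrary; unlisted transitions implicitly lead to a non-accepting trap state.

start=s0 accept=s0 s0-a->s0 s0-b->s1 s0-c->s0 s1-a->s1 s1-b->s2 s1-c->s1 s2-a->s2 s2-b->s3 s2-c->s2 s3-a->s3 s3-b->s4 s3-c->s3 s4-a->s4 s4-b->s0 s4-c->s4

Keep the running count of `b`s modulo 5: each `b` advances along the cycle s0 → s1 → s2 → s3 → s4 → s0 while other symbols loop. Accept at s0.
        a   b   c  
>* s0   s0  s1  s0 
   s1   s1  s2  s1 
   s2   s2  s3  s2 
   s3   s3  s4  s3 
   s4   s4  s0  s4 
(> = start, * = accepting)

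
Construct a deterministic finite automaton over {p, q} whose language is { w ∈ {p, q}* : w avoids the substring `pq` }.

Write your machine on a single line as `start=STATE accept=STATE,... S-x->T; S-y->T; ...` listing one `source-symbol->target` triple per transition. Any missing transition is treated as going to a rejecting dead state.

Track partial matches of the forbidden pattern `pq`. State S2 is a dead state reached once `pq` has occurred; every other state accepts. S0 means no part of `pq` is currently matched.
A 3-state machine:
        p   q  
>* S0   S1  S0 
 * S1   S1  S2 
   S2   S2  S2 
(> = start, * = accepting)

start=S0; accept=S0,S1; S0-p->S1; S0-q->S0; S1-p->S1; S1-q->S2; S2-p->S2; S2-q->S2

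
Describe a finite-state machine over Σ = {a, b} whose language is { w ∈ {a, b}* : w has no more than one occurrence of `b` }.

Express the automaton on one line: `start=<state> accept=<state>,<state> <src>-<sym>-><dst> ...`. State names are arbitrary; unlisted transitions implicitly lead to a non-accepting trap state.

Count `b`s, saturating at 2: state S0 means no `b` yet, S1 means one `b` seen, S2 means more than one. Each `b` increments (capped at S2); other symbols loop. Accept from {S0, S1}.
With 3 states:
        a   b  
>* S0   S0  S1 
 * S1   S1  S2 
   S2   S2  S2 
(> = start, * = accepting)

start=S0 accept=S0,S1 S0-a->S0 S0-b->S1 S1-a->S1 S1-b->S2 S2-a->S2 S2-b->S2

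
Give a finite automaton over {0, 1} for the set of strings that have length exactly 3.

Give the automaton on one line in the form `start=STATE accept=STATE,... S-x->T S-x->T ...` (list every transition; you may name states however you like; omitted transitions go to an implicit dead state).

start=q0 accept=q3 q0-0->q1 q0-1->q1 q1-0->q2 q1-1->q2 q2-0->q3 q2-1->q3 q3-0->q4 q3-1->q4 q4-0->q4 q4-1->q4

We only need to distinguish lengths 0, 1, …, 3, and '>3'. Chain q0 → q1 → q2 → q3 → q4 on every symbol, with q4 looping. Accepting states: {q3}.
A 5-state machine:
        0   1  
>  q0   q1  q1 
   q1   q2  q2 
   q2   q3  q3 
 * q3   q4  q4 
   q4   q4  q4 
(> = start, * = accepting)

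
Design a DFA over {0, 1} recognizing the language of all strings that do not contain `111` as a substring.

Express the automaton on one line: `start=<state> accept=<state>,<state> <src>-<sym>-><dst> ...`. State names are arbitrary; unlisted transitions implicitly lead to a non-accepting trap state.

This is the complement of 'contains `111`'. Use the same substring-matching states — q0 through q3 holding how much of `111` has just been matched — but flip the accepting set: everything except the trap q3 accepts.
A 4-state machine:
        0   1  
>* q0   q0  q1 
 * q1   q0  q2 
 * q2   q0  q3 
   q3   q3  q3 
(> = start, * = accepting)

start=q0 accept=q0,q1,q2 q0-0->q0 q0-1->q1 q1-0->q0 q1-1->q2 q2-0->q0 q2-1->q3 q3-0->q3 q3-1->q3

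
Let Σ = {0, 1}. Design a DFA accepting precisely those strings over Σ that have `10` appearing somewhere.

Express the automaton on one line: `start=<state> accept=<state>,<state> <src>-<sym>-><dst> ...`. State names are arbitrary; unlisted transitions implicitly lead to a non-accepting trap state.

start=q0 accept=q2 q0-0->q0 q0-1->q1 q1-0->q2 q1-1->q1 q2-0->q2 q2-1->q2

States q0..q1 record the length of the longest prefix of `10` that matches the current input suffix. Reaching q2 means `10` has been seen, and we stay there forever. Accept from q2.
With 3 states:
        0   1  
>  q0   q0  q1 
   q1   q2  q1 
 * q2   q2  q2 
(> = start, * = accepting)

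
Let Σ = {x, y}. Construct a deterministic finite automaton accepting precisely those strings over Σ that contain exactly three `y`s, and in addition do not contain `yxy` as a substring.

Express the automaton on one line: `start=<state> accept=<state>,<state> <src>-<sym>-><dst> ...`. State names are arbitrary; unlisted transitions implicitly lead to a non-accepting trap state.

start=A accept=H A-x->A A-y->B B-x->C B-y->D C-x->E C-y->F D-x->G D-y->H E-x->E E-y->D F-x->F F-y->F G-x->I G-y->F H-x->H H-y->F I-x->I I-y->H

Run two small machines in parallel and take their product. The first has 5 states tracking the count of `y`s, saturating at 4; the second has 4 states tracking partial matches of the forbidden pattern `yxy`. A product state is a pair (one from each), accepting exactly when both do. After merging equivalent states the machine shrinks.
9 states suffice.
       x  y 
>  A   A  B 
   B   C  D 
   C   E  F 
   D   G  H 
   E   E  D 
   F   F  F 
   G   I  F 
 * H   H  F 
   I   I  H 
(> = start, * = accepting)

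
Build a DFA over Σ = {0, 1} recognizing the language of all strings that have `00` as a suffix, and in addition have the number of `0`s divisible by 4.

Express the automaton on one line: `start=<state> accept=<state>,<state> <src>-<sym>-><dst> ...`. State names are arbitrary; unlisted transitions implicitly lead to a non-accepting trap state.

start=A accept=E A-0->B A-1->A B-0->C B-1->B C-0->D C-1->C D-0->E D-1->F E-0->B E-1->A F-0->A F-1->F

Run two small machines in parallel and take their product. The first has 3 states tracking how much of the suffix `00` has currently been matched; the second has 4 states tracking the count of `0`s modulo 4. A product state is a pair (one from each), accepting exactly when both do. After merging equivalent states the machine shrinks.
       0  1 
>  A   B  A 
   B   C  B 
   C   D  C 
   D   E  F 
 * E   B  A 
   F   A  F 
(> = start, * = accepting)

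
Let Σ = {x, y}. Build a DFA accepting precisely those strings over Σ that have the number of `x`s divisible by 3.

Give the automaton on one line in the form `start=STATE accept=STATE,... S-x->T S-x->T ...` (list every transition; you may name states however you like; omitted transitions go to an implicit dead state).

start=q0 accept=q0 q0-x->q1 q0-y->q0 q1-x->q2 q1-y->q1 q2-x->q0 q2-y->q2

Keep the running count of `x`s modulo 3: each `x` advances along the cycle q0 → q1 → q2 → q0 while other symbols loop. Accept at q0.
3 states suffice.
        x   y  
>* q0   q1  q0 
   q1   q2  q1 
   q2   q0  q2 
(> = start, * = accepting)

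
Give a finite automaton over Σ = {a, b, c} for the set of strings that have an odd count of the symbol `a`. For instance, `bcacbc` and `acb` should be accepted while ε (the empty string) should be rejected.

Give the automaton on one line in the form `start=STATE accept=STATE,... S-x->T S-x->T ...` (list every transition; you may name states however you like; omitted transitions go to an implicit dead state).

Keep the running count of `a`s modulo 2: each `a` advances along the cycle q0 → q1 → q0 while other symbols loop. Accept at q1.
2 states suffice.
        a   b   c  
>  q0   q1  q0  q0 
 * q1   q0  q1  q1 
(> = start, * = accepting)

start=q0 accept=q1 q0-a->q1 q0-b->q0 q0-c->q0 q1-a->q0 q1-b->q1 q1-c->q1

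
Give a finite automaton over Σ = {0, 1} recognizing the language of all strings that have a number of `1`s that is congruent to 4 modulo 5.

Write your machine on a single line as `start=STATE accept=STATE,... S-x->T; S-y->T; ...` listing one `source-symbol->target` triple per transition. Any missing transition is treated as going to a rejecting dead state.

The only thing that matters is how many `1`s have appeared, reduced mod 5. Use one state per residue: q0 for 0, …, q4 for 4. Reading `1` moves to the next residue; anything else stays put. q4 is accepting.
A 5-state machine:
        0   1  
>  q0   q0  q1 
   q1   q1  q2 
   q2   q2  q3 
   q3   q3  q4 
 * q4   q4  q0 
(> = start, * = accepting)

start=q0; accept=q4; q0-0->q0; q0-1->q1; q1-0->q1; q1-1->q2; q2-0->q2; q2-1->q3; q3-0->q3; q3-1->q4; q4-0->q4; q4-1->q0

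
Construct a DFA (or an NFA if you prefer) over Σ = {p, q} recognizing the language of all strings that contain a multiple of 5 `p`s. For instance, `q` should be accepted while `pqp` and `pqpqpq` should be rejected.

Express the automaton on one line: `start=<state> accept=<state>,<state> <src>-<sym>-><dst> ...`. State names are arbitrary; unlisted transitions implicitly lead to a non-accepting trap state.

Keep the running count of `p`s modulo 5: each `p` advances along the cycle s0 → s1 → s2 → s3 → s4 → s0 while other symbols loop. Accept at s0.
5 states suffice.
        p   q  
>* s0   s1  s0 
   s1   s2  s1 
   s2   s3  s2 
   s3   s4  s3 
   s4   s0  s4 
(> = start, * = accepting)

start=s0 accept=s0 s0-p->s1 s0-q->s0 s1-p->s2 s1-q->s1 s2-p->s3 s2-q->s2 s3-p->s4 s3-q->s3 s4-p->s0 s4-q->s4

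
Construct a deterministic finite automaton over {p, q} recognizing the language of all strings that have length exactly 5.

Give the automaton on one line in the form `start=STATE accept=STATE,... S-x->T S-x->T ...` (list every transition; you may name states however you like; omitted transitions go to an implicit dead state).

We only need to distinguish lengths 0, 1, …, 5, and '>5'. Chain S0 → S1 → S2 → S3 → S4 → S5 → S6 on every symbol, with S6 looping. Accepting states: {S5}.
7 states suffice.
        p   q  
>  S0   S1  S1 
   S1   S2  S2 
   S2   S3  S3 
   S3   S4  S4 
   S4   S5  S5 
 * S5   S6  S6 
   S6   S6  S6 
(> = start, * = accepting)

start=S0 accept=S5 S0-p->S1 S0-q->S1 S1-p->S2 S1-q->S2 S2-p->S3 S2-q->S3 S3-p->S4 S3-q->S4 S4-p->S5 S4-q->S5 S5-p->S6 S5-q->S6 S6-p->S6 S6-q->S6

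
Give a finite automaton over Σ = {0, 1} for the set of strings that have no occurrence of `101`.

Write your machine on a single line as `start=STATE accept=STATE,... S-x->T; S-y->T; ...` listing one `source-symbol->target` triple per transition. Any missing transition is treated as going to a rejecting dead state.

Track partial matches of the forbidden pattern `101`. State D is a dead state reached once `101` has occurred; every other state accepts. A means no part of `101` is currently matched.
A 4-state machine:
       0  1 
>* A   A  B 
 * B   C  B 
 * C   A  D 
   D   D  D 
(> = start, * = accepting)

start=A; accept=A,B,C; A-0->A; A-1->B; B-0->C; B-1->B; C-0->A; C-1->D; D-0->D; D-1->D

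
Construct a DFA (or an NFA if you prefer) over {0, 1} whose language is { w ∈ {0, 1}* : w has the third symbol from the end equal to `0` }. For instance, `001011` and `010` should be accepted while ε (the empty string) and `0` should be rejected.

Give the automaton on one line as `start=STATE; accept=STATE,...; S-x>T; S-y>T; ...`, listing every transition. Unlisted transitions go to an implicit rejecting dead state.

start=q0; accept=q7,q8,q9,q10; q0-0>q1; q0-1>q2; q1-0>q3; q1-1>q4; q2-0>q5; q2-1>q6; q3-0>q7; q3-1>q8; q4-0>q9; q4-1>q10; q5-0>q11; q5-1>q12; q6-0>q13; q6-1>q14; q7-0>q7; q7-1>q8; q8-0>q9; q8-1>q10; q9-0>q11; q9-1>q12; q10-0>q13; q10-1>q14; q11-0>q7; q11-1>q8; q12-0>q9; q12-1>q10; q13-0>q11; q13-1>q12; q14-0>q13; q14-1>q14

A DFA must remember the last 3 symbols (since which symbol is third-to-last isn't known until the input ends). Use one state per possible window of the last ≤3 symbols; accept from those whose window starts with `0`.
With 15 states:
          0    1  
>  q0     q1   q2 
   q1     q3   q4 
   q2     q5   q6 
   q3     q7   q8 
   q4     q9  q10 
   q5    q11  q12 
   q6    q13  q14 
 * q7     q7   q8 
 * q8     q9  q10 
 * q9    q11  q12 
 * q10   q13  q14 
   q11    q7   q8 
   q12    q9  q10 
   q13   q11  q12 
   q14   q13  q14 
(> = start, * = accepting)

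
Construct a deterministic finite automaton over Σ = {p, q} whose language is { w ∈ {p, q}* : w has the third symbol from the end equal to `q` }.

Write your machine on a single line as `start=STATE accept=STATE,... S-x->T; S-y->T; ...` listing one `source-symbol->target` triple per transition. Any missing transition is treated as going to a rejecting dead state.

Because acceptance depends on a position counted from the end, the machine has to buffer the most recent 3 symbols. Make each state the string of the last up-to-3 symbols read; on input `x` shift the window left and append `x`. Accept when the buffered window has length 3 and begins with `q`.
With 15 states:
          p    q  
>  s0     s1   s2 
   s1     s3   s4 
   s2     s5   s6 
   s3     s7   s8 
   s4     s9  s10 
   s5    s11  s12 
   s6    s13  s14 
   s7     s7   s8 
   s8     s9  s10 
   s9    s11  s12 
   s10   s13  s14 
 * s11    s7   s8 
 * s12    s9  s10 
 * s13   s11  s12 
 * s14   s13  s14 
(> = start, * = accepting)

start=s0; accept=s11,s12,s13,s14; s0-p->s1; s0-q->s2; s1-p->s3; s1-q->s4; s2-p->s5; s2-q->s6; s3-p->s7; s3-q->s8; s4-p->s9; s4-q->s10; s5-p->s11; s5-q->s12; s6-p->s13; s6-q->s14; s7-p->s7; s7-q->s8; s8-p->s9; s8-q->s10; s9-p->s11; s9-q->s12; s10-p->s13; s10-q->s14; s11-p->s7; s11-q->s8; s12-p->s9; s12-q->s10; s13-p->s11; s13-q->s12; s14-p->s13; s14-q->s14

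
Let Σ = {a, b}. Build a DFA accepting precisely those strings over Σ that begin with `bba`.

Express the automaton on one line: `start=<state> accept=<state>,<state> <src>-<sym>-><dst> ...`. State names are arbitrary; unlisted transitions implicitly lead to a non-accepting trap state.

Check the first 3 symbols one by one: q0 through q2 record how many have matched `bba` so far; any wrong symbol goes to the dead state q4. After all 3 match we enter the accepting sink q3.
        a   b  
>  q0   q4  q1 
   q1   q4  q2 
   q2   q3  q4 
 * q3   q3  q3 
   q4   q4  q4 
(> = start, * = accepting)

start=q0 accept=q3 q0-a->q4 q0-b->q1 q1-a->q4 q1-b->q2 q2-a->q3 q2-b->q4 q3-a->q3 q3-b->q3 q4-a->q4 q4-b->q4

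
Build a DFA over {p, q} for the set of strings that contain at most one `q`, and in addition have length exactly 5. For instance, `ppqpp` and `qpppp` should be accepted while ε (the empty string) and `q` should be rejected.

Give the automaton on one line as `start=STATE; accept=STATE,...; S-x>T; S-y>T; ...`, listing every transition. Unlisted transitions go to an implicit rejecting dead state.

Build one automaton per condition and run them in lockstep. One (3 states) tracks the count of `q`s, saturating at 2; the other (7 states) tracks the input length, saturating at 6. Each combined state is a pair, one component from each; accept when both components accept. Minimizing collapses redundant product states.
11 states suffice.
       p  q 
>  A   B  C 
   B   D  E 
   C   E  F 
   D   G  H 
   E   H  F 
   F   F  F 
   G   I  J 
   H   J  F 
   I   K  K 
   J   K  F 
 * K   F  F 
(> = start, * = accepting)

start=A; accept=K; A-p>B; A-q>C; B-p>D; B-q>E; C-p>E; C-q>F; D-p>G; D-q>H; E-p>H; E-q>F; F-p>F; F-q>F; G-p>I; G-q>J; H-p>J; H-q>F; I-p>K; I-q>K; J-p>K; J-q>F; K-p>F; K-q>F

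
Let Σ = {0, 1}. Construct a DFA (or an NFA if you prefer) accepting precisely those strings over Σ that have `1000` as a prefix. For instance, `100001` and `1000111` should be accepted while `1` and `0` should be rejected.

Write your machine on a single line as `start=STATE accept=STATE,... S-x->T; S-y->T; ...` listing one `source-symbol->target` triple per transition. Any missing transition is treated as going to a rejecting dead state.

Walk along `1000` while the input agrees: from S0 take `1` to S1, and so on. Any deviation drops to the rejecting sink S5. Once S4 is reached the prefix is confirmed and every continuation is accepted.
6 states suffice.
        0   1  
>  S0   S5  S1 
   S1   S2  S5 
   S2   S3  S5 
   S3   S4  S5 
 * S4   S4  S4 
   S5   S5  S5 
(> = start, * = accepting)

start=S0; accept=S4; S0-0->S5; S0-1->S1; S1-0->S2; S1-1->S5; S2-0->S3; S2-1->S5; S3-0->S4; S3-1->S5; S4-0->S4; S4-1->S4; S5-0->S5; S5-1->S5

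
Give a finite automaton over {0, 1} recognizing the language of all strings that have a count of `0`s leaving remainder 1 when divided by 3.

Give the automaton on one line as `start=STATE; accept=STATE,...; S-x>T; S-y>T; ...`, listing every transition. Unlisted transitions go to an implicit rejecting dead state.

start=S0; accept=S1; S0-0>S1; S0-1>S0; S1-0>S2; S1-1>S1; S2-0>S0; S2-1>S2

Keep the running count of `0`s modulo 3: each `0` advances along the cycle S0 → S1 → S2 → S0 while other symbols loop. Accept at S1.
        0   1  
>  S0   S1  S0 
 * S1   S2  S1 
   S2   S0  S2 
(> = start, * = accepting)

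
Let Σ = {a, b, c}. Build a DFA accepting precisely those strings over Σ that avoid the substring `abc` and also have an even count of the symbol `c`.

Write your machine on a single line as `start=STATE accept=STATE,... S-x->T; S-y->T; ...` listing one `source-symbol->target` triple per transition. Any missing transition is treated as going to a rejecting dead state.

Handle the two conditions separately and then intersect. One (4 states) tracks partial matches of the forbidden pattern `abc`; the other (2 states) tracks the count of `c`s modulo 2. Each combined state is a pair, one component from each; accept when both components accept.
        a   b   c  
>* q0   q1  q0  q2 
 * q1   q1  q3  q2 
   q2   q4  q2  q0 
 * q3   q1  q0  q5 
   q4   q4  q6  q0 
   q5   q5  q5  q7 
   q6   q4  q2  q7 
   q7   q7  q7  q5 
(> = start, * = accepting)

start=q0; accept=q0,q1,q3; q0-a->q1; q0-b->q0; q0-c->q2; q1-a->q1; q1-b->q3; q1-c->q2; q2-a->q4; q2-b->q2; q2-c->q0; q3-a->q1; q3-b->q0; q3-c->q5; q4-a->q4; q4-b->q6; q4-c->q0; q5-a->q5; q5-b->q5; q5-c->q7; q6-a->q4; q6-b->q2; q6-c->q7; q7-a->q7; q7-b->q7; q7-c->q5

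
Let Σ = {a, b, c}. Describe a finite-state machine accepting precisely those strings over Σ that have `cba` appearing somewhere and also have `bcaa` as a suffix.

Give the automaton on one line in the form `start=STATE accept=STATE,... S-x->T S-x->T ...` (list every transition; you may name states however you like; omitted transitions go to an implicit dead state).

start=s0 accept=s7 s0-a->s0 s0-b->s0 s0-c->s1 s1-a->s0 s1-b->s2 s1-c->s1 s2-a->s3 s2-b->s0 s2-c->s1 s3-a->s3 s3-b->s4 s3-c->s3 s4-a->s3 s4-b->s4 s4-c->s5 s5-a->s6 s5-b->s4 s5-c->s3 s6-a->s7 s6-b->s4 s6-c->s3 s7-a->s3 s7-b->s4 s7-c->s3

Build one automaton per condition and run them in lockstep. The first has 4 states tracking whether and how much of `cba` has been seen; the second has 5 states tracking how much of the suffix `bcaa` has currently been matched. A product state is a pair (one from each), accepting exactly when both do. Equivalent product states are then merged.
An 8-state machine:
        a   b   c  
>  s0   s0  s0  s1 
   s1   s0  s2  s1 
   s2   s3  s0  s1 
   s3   s3  s4  s3 
   s4   s3  s4  s5 
   s5   s6  s4  s3 
   s6   s7  s4  s3 
 * s7   s3  s4  s3 
(> = start, * = accepting)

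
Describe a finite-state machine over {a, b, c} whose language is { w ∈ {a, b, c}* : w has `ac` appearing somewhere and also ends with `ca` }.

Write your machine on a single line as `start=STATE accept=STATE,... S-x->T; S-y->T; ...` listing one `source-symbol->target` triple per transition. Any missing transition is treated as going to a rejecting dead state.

start=q0; accept=q5; q0-a->q1; q0-b->q0; q0-c->q2; q1-a->q1; q1-b->q0; q1-c->q3; q2-a->q4; q2-b->q0; q2-c->q2; q3-a->q5; q3-b->q6; q3-c->q3; q4-a->q1; q4-b->q0; q4-c->q3; q5-a->q6; q5-b->q6; q5-c->q3; q6-a->q6; q6-b->q6; q6-c->q3

Handle the two conditions separately and then intersect. The first has 3 states tracking whether and how much of `ac` has been seen; the second has 3 states tracking how much of the suffix `ca` has currently been matched. A product state is a pair (one from each), accepting exactly when both do.
        a   b   c  
>  q0   q1  q0  q2 
   q1   q1  q0  q3 
   q2   q4  q0  q2 
   q3   q5  q6  q3 
   q4   q1  q0  q3 
 * q5   q6  q6  q3 
   q6   q6  q6  q3 
(> = start, * = accepting)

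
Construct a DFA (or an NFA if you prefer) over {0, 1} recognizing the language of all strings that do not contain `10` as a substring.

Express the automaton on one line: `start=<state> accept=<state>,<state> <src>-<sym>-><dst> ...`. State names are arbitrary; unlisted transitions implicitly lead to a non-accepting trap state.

start=q0 accept=q0,q1 q0-0->q0 q0-1->q1 q1-0->q2 q1-1->q1 q2-0->q2 q2-1->q2

This is the complement of 'contains `10`'. Use the same substring-matching states — q0 through q2 holding how much of `10` has just been matched — but flip the accepting set: everything except the trap q2 accepts.
        0   1  
>* q0   q0  q1 
 * q1   q2  q1 
   q2   q2  q2 
(> = start, * = accepting)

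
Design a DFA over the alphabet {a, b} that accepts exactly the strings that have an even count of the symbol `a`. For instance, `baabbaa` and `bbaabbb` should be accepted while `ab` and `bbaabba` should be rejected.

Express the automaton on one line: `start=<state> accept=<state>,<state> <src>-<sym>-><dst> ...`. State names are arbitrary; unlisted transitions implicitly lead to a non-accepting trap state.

start=q0 accept=q0 q0-a->q1 q0-b->q0 q1-a->q0 q1-b->q1

The only thing that matters is how many `a`s have appeared, reduced mod 2. Use one state per residue: q0 for 0, …, q1 for 1. Reading `a` moves to the next residue; anything else stays put. q0 is accepting.
A 2-state machine:
        a   b  
>* q0   q1  q0 
   q1   q0  q1 
(> = start, * = accepting)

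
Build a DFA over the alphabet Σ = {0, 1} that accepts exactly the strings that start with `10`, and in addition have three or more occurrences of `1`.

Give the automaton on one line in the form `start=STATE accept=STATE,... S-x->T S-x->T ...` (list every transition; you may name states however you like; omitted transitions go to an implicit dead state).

Build one automaton per condition and run them in lockstep. The first has 4 states tracking whether the input so far still matches the prefix `10`; the second has 5 states tracking the count of `1`s, saturating at 4. A product state is a pair (one from each), accepting exactly when both do.
11 states suffice.
       0  1 
>  A   B  C 
   B   B  D 
   C   E  F 
   D   D  F 
   E   E  G 
   F   F  H 
   G   G  I 
   H   H  J 
 * I   I  K 
   J   J  J 
 * K   K  K 
(> = start, * = accepting)

start=A accept=I,K A-0->B A-1->C B-0->B B-1->D C-0->E C-1->F D-0->D D-1->F E-0->E E-1->G F-0->F F-1->H G-0->G G-1->I H-0->H H-1->J I-0->I I-1->K J-0->J J-1->J K-0->K K-1->K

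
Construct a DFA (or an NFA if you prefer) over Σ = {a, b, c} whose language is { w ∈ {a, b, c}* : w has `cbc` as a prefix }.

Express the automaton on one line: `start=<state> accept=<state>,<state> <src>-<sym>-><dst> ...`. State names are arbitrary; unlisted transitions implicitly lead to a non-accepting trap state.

Walk along `cbc` while the input agrees: from s0 take `c` to s1, and so on. Any deviation drops to the rejecting sink s4. Once s3 is reached the prefix is confirmed and every continuation is accepted.
        a   b   c  
>  s0   s4  s4  s1 
   s1   s4  s2  s4 
   s2   s4  s4  s3 
 * s3   s3  s3  s3 
   s4   s4  s4  s4 
(> = start, * = accepting)

start=s0 accept=s3 s0-a->s4 s0-b->s4 s0-c->s1 s1-a->s4 s1-b->s2 s1-c->s4 s2-a->s4 s2-b->s4 s2-c->s3 s3-a->s3 s3-b->s3 s3-c->s3 s4-a->s4 s4-b->s4 s4-c->s4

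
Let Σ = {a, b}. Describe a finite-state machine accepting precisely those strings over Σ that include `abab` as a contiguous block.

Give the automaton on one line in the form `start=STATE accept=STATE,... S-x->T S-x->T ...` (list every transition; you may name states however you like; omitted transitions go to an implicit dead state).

States q0..q3 record the length of the longest prefix of `abab` that matches the current input suffix. Reaching q4 means `abab` has been seen, and we stay there forever. Accept from q4.
        a   b  
>  q0   q1  q0 
   q1   q1  q2 
   q2   q3  q0 
   q3   q1  q4 
 * q4   q4  q4 
(> = start, * = accepting)

start=q0 accept=q4 q0-a->q1 q0-b->q0 q1-a->q1 q1-b->q2 q2-a->q3 q2-b->q0 q3-a->q1 q3-b->q4 q4-a->q4 q4-b->q4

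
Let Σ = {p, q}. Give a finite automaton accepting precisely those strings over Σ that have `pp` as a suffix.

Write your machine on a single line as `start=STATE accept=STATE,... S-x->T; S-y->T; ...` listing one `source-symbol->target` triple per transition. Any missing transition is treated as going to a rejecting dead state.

Let each state record the length of the longest suffix of the input read so far that is also a prefix of `pp`. S1 means the last symbol is `p`; S2 means the last 2 symbols are `pp`. Accept only at S2, where the string currently ends in `pp`.
A 3-state machine:
        p   q  
>  S0   S1  S0 
   S1   S2  S0 
 * S2   S2  S0 
(> = start, * = accepting)

start=S0; accept=S2; S0-p->S1; S0-q->S0; S1-p->S2; S1-q->S0; S2-p->S2; S2-q->S0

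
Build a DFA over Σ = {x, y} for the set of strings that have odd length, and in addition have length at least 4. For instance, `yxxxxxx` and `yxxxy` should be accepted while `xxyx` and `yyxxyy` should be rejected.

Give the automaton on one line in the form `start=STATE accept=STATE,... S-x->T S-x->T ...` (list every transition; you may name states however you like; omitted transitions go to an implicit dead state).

start=q0 accept=q5 q0-x->q1 q0-y->q1 q1-x->q2 q1-y->q2 q2-x->q3 q2-y->q3 q3-x->q4 q3-y->q4 q4-x->q5 q4-y->q5 q5-x->q4 q5-y->q4

Handle the two conditions separately and then intersect. One (2 states) tracks the input length modulo 2; the other (6 states) tracks the input length, saturating at 5. Each combined state is a pair, one component from each; accept when both components accept. After merging equivalent states the machine shrinks.
6 states suffice.
        x   y  
>  q0   q1  q1 
   q1   q2  q2 
   q2   q3  q3 
   q3   q4  q4 
   q4   q5  q5 
 * q5   q4  q4 
(> = start, * = accepting)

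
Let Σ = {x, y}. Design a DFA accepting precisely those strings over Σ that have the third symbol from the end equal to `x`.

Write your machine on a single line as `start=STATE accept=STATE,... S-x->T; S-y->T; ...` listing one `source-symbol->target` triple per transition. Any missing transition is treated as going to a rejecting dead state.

start=q0; accept=q7,q8,q9,q10; q0-x->q1; q0-y->q2; q1-x->q3; q1-y->q4; q2-x->q5; q2-y->q6; q3-x->q7; q3-y->q8; q4-x->q9; q4-y->q10; q5-x->q11; q5-y->q12; q6-x->q13; q6-y->q14; q7-x->q7; q7-y->q8; q8-x->q9; q8-y->q10; q9-x->q11; q9-y->q12; q10-x->q13; q10-y->q14; q11-x->q7; q11-y->q8; q12-x->q9; q12-y->q10; q13-x->q11; q13-y->q12; q14-x->q13; q14-y->q14

Because acceptance depends on a position counted from the end, the machine has to buffer the most recent 3 symbols. Make each state the string of the last up-to-3 symbols read; on input `x` shift the window left and append `x`. Accept when the buffered window has length 3 and begins with `x`.
15 states suffice.
          x    y  
>  q0     q1   q2 
   q1     q3   q4 
   q2     q5   q6 
   q3     q7   q8 
   q4     q9  q10 
   q5    q11  q12 
   q6    q13  q14 
 * q7     q7   q8 
 * q8     q9  q10 
 * q9    q11  q12 
 * q10   q13  q14 
   q11    q7   q8 
   q12    q9  q10 
   q13   q11  q12 
   q14   q13  q14 
(> = start, * = accepting)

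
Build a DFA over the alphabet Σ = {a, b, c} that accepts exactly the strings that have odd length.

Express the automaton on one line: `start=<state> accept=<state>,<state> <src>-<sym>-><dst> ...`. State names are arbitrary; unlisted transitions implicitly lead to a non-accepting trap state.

start=S0 accept=S1 S0-a->S1 S0-b->S1 S0-c->S1 S1-a->S0 S1-b->S0 S1-c->S0

Count input length modulo 2: every symbol advances one step around the cycle S0 → S1 → S0. Accept at S1.
A 2-state machine:
        a   b   c  
>  S0   S1  S1  S1 
 * S1   S0  S0  S0 
(> = start, * = accepting)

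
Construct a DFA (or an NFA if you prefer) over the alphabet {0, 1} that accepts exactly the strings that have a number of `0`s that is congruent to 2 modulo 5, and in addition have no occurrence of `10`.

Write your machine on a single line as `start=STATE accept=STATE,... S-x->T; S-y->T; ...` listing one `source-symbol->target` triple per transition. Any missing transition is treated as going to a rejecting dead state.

start=S0; accept=S3,S5; S0-0->S1; S0-1->S2; S1-0->S3; S1-1->S2; S2-0->S2; S2-1->S2; S3-0->S4; S3-1->S5; S4-0->S6; S4-1->S2; S5-0->S2; S5-1->S5; S6-0->S0; S6-1->S2

Handle the two conditions separately and then intersect. The first has 5 states tracking the count of `0`s modulo 5; the second has 3 states tracking partial matches of the forbidden pattern `10`. A product state is a pair (one from each), accepting exactly when both do. Equivalent product states are then merged.
A 7-state machine:
        0   1  
>  S0   S1  S2 
   S1   S3  S2 
   S2   S2  S2 
 * S3   S4  S5 
   S4   S6  S2 
 * S5   S2  S5 
   S6   S0  S2 
(> = start, * = accepting)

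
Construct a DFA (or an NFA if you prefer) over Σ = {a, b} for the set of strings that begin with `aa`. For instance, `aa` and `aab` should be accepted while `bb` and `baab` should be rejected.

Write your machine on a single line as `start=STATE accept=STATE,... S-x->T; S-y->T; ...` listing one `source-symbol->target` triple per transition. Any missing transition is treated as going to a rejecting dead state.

Check the first 2 symbols one by one: q0 through q1 record how many have matched `aa` so far; any wrong symbol goes to the dead state q3. After all 2 match we enter the accepting sink q2.
4 states suffice.
        a   b  
>  q0   q1  q3 
   q1   q2  q3 
 * q2   q2  q2 
   q3   q3  q3 
(> = start, * = accepting)

start=q0; accept=q2; q0-a->q1; q0-b->q3; q1-a->q2; q1-b->q3; q2-a->q2; q2-b->q2; q3-a->q3; q3-b->q3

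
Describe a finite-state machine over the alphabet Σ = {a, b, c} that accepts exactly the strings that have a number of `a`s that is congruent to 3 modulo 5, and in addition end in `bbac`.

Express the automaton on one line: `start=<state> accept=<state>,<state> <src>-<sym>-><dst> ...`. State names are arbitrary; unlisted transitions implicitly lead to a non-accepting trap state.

Build one automaton per condition and run them in lockstep. One (5 states) tracks the count of `a`s modulo 5; the other (5 states) tracks how much of the suffix `bbac` has currently been matched. Each combined state is a pair, one component from each; accept when both components accept. After merging equivalent states the machine shrinks.
        a   b   c  
>  s0   s1  s0  s0 
   s1   s2  s1  s1 
   s2   s3  s4  s2 
   s3   s5  s3  s3 
   s4   s3  s6  s2 
   s5   s0  s5  s5 
   s6   s7  s6  s2 
   s7   s5  s3  s8 
 * s8   s5  s3  s3 
(> = start, * = accepting)

start=s0 accept=s8 s0-a->s1 s0-b->s0 s0-c->s0 s1-a->s2 s1-b->s1 s1-c->s1 s2-a->s3 s2-b->s4 s2-c->s2 s3-a->s5 s3-b->s3 s3-c->s3 s4-a->s3 s4-b->s6 s4-c->s2 s5-a->s0 s5-b->s5 s5-c->s5 s6-a->s7 s6-b->s6 s6-c->s2 s7-a->s5 s7-b->s3 s7-c->s8 s8-a->s5 s8-b->s3 s8-c->s3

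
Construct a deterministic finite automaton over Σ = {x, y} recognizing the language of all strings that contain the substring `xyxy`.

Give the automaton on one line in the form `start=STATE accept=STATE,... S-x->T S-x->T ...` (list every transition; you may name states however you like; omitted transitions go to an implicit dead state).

Track how much of `xyxy` has been matched so far: state s0 is no progress, s4 is the absorbing accept state reached once `xyxy` has occurred. Intermediate states record partial matches; on a mismatch, fall back to the longest reusable overlap.
        x   y  
>  s0   s1  s0 
   s1   s1  s2 
   s2   s3  s0 
   s3   s1  s4 
 * s4   s4  s4 
(> = start, * = accepting)

start=s0 accept=s4 s0-x->s1 s0-y->s0 s1-x->s1 s1-y->s2 s2-x->s3 s2-y->s0 s3-x->s1 s3-y->s4 s4-x->s4 s4-y->s4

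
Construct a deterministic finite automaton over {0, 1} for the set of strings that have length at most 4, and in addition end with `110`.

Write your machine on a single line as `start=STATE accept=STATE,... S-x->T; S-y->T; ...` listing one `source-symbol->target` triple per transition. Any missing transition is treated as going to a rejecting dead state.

start=q0; accept=q7; q0-0->q1; q0-1->q2; q1-0->q3; q1-1->q4; q2-0->q3; q2-1->q5; q3-0->q3; q3-1->q3; q4-0->q3; q4-1->q6; q5-0->q7; q5-1->q6; q6-0->q7; q6-1->q3; q7-0->q3; q7-1->q3

Handle the two conditions separately and then intersect. One (6 states) tracks the input length, saturating at 5; the other (4 states) tracks how much of the suffix `110` has currently been matched. Each combined state is a pair, one component from each; accept when both components accept. Equivalent product states are then merged.
An 8-state machine:
        0   1  
>  q0   q1  q2 
   q1   q3  q4 
   q2   q3  q5 
   q3   q3  q3 
   q4   q3  q6 
   q5   q7  q6 
   q6   q7  q3 
 * q7   q3  q3 
(> = start, * = accepting)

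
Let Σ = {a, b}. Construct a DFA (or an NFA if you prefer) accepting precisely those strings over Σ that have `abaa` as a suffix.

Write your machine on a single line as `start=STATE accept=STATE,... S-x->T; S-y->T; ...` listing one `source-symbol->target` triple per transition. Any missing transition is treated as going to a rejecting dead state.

start=q0; accept=q4; q0-a->q1; q0-b->q0; q1-a->q1; q1-b->q2; q2-a->q3; q2-b->q0; q3-a->q4; q3-b->q2; q4-a->q1; q4-b->q2

Let each state record the length of the longest suffix of the input read so far that is also a prefix of `abaa`. q1 means the last symbol is `a`; q2 means the last 2 symbols are `ab`; q3 means the last 3 symbols are `aba`; q4 means the last 4 symbols are `abaa`. Accept only at q4, where the string currently ends in `abaa`.
        a   b  
>  q0   q1  q0 
   q1   q1  q2 
   q2   q3  q0 
   q3   q4  q2 
 * q4   q1  q2 
(> = start, * = accepting)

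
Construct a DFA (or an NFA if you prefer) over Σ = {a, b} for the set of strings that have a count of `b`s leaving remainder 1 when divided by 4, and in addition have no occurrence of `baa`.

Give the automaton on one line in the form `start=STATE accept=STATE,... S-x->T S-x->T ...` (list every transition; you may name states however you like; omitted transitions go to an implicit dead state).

Run two small machines in parallel and take their product. The first has 4 states tracking the count of `b`s modulo 4; the second has 4 states tracking partial matches of the forbidden pattern `baa`. A product state is a pair (one from each), accepting exactly when both do. Minimizing collapses redundant product states.
With 10 states:
        a   b  
>  q0   q0  q1 
 * q1   q2  q3 
 * q2   q4  q3 
   q3   q5  q6 
   q4   q4  q4 
   q5   q4  q6 
   q6   q7  q8 
   q7   q4  q8 
   q8   q9  q1 
   q9   q4  q1 
(> = start, * = accepting)

start=q0 accept=q1,q2 q0-a->q0 q0-b->q1 q1-a->q2 q1-b->q3 q2-a->q4 q2-b->q3 q3-a->q5 q3-b->q6 q4-a->q4 q4-b->q4 q5-a->q4 q5-b->q6 q6-a->q7 q6-b->q8 q7-a->q4 q7-b->q8 q8-a->q9 q8-b->q1 q9-a->q4 q9-b->q1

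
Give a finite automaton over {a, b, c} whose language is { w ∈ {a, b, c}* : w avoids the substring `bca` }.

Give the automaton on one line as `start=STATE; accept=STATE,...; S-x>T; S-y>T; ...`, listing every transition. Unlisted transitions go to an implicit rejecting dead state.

start=s0; accept=s0,s1,s2; s0-a>s0; s0-b>s1; s0-c>s0; s1-a>s0; s1-b>s1; s1-c>s2; s2-a>s3; s2-b>s1; s2-c>s0; s3-a>s3; s3-b>s3; s3-c>s3

This is the complement of 'contains `bca`'. Use the same substring-matching states — s0 through s3 holding how much of `bca` has just been matched — but flip the accepting set: everything except the trap s3 accepts.
With 4 states:
        a   b   c  
>* s0   s0  s1  s0 
 * s1   s0  s1  s2 
 * s2   s3  s1  s0 
   s3   s3  s3  s3 
(> = start, * = accepting)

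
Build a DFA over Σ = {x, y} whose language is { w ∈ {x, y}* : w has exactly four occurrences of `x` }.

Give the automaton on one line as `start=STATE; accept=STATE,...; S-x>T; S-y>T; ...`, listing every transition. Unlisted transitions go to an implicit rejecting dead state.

start=A; accept=E; A-x>B; A-y>A; B-x>C; B-y>B; C-x>D; C-y>C; D-x>E; D-y>D; E-x>F; E-y>E; F-x>F; F-y>F

Only the number of `x`s matters, and only up to 5. Make a chain A → B → C → D → E → F advanced by each `x` (with F absorbing); every other symbol self-loops. The accepting set is {E}.
A 6-state machine:
       x  y 
>  A   B  A 
   B   C  B 
   C   D  C 
   D   E  D 
 * E   F  E 
   F   F  F 
(> = start, * = accepting)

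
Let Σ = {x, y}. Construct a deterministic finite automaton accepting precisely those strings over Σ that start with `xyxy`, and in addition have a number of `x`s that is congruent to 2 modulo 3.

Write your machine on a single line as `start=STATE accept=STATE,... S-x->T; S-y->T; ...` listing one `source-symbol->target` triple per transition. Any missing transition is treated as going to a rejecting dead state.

start=A; accept=F; A-x->B; A-y->C; B-x->C; B-y->D; C-x->C; C-y->C; D-x->E; D-y->C; E-x->C; E-y->F; F-x->G; F-y->F; G-x->H; G-y->G; H-x->F; H-y->H

Handle the two conditions separately and then intersect. One (6 states) tracks whether the input so far still matches the prefix `xyxy`; the other (3 states) tracks the count of `x`s modulo 3. Each combined state is a pair, one component from each; accept when both components accept. Equivalent product states are then merged.
An 8-state machine:
       x  y 
>  A   B  C 
   B   C  D 
   C   C  C 
   D   E  C 
   E   C  F 
 * F   G  F 
   G   H  G 
   H   F  H 
(> = start, * = accepting)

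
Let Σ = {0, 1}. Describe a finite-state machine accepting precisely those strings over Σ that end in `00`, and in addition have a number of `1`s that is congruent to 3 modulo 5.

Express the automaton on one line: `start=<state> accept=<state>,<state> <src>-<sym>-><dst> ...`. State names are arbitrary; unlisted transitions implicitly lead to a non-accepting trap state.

start=A accept=G A-0->A A-1->B B-0->B B-1->C C-0->C C-1->D D-0->E D-1->F E-0->G E-1->F F-0->F F-1->A G-0->G G-1->F

Handle the two conditions separately and then intersect. The first has 3 states tracking how much of the suffix `00` has currently been matched; the second has 5 states tracking the count of `1`s modulo 5. A product state is a pair (one from each), accepting exactly when both do. Equivalent product states are then merged.
7 states suffice.
       0  1 
>  A   A  B 
   B   B  C 
   C   C  D 
   D   E  F 
   E   G  F 
   F   F  A 
 * G   G  F 
(> = start, * = accepting)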